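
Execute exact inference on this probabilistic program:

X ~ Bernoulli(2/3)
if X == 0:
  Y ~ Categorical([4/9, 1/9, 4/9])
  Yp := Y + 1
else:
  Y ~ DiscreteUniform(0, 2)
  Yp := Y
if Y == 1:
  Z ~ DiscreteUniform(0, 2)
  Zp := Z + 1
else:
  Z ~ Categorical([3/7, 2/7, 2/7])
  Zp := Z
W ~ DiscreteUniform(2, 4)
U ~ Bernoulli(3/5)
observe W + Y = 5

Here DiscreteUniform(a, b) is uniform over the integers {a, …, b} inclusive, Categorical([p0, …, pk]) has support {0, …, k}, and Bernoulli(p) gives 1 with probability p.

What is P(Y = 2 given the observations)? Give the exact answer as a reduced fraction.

P(Y = 2 | obs) = 10/17

Enumerate traces; 24 have nonzero weight after conditioning:
  (X=0, Y=1, Z=0, W=4, U=0) weight 2/1215
  (X=0, Y=1, Z=0, W=4, U=1) weight 1/405
  (X=0, Y=1, Z=1, W=4, U=0) weight 2/1215
  (X=0, Y=1, Z=1, W=4, U=1) weight 1/405
  (X=0, Y=1, Z=2, W=4, U=0) weight 2/1215
  (X=0, Y=1, Z=2, W=4, U=1) weight 1/405
  (X=0, Y=2, Z=0, W=3, U=0) weight 8/945
  (X=0, Y=2, Z=0, W=3, U=1) weight 4/315
  … 16 more
Group by Y:
  weight(Y=1) = 7/81
  weight(Y=2) = 10/81
Total weight = 7/81 + 10/81 = 17/81
P(Y=1 | obs) = 7/81 / 17/81 = 7/17
P(Y=2 | obs) = 10/81 / 17/81 = 10/17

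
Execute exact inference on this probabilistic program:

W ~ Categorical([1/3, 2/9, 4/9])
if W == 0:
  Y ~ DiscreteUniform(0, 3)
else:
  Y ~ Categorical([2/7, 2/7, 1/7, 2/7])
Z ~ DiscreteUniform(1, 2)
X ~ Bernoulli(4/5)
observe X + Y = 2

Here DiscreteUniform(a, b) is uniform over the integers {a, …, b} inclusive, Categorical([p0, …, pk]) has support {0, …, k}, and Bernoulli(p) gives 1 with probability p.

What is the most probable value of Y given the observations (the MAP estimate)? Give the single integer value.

argmax_v P(Y = v | obs) = 1

Enumerate traces; 12 have nonzero weight after conditioning:
  (W=0, Y=1, Z=1, X=1) weight 1/30
  (W=0, Y=1, Z=2, X=1) weight 1/30
  (W=0, Y=2, Z=1, X=0) weight 1/120
  (W=0, Y=2, Z=2, X=0) weight 1/120
  (W=1, Y=1, Z=1, X=1) weight 8/315
  (W=1, Y=1, Z=2, X=1) weight 8/315
  (W=1, Y=2, Z=1, X=0) weight 1/315
  (W=1, Y=2, Z=2, X=0) weight 1/315
  … 4 more
Group by Y:
  weight(Y=1) = 23/105
  weight(Y=2) = 1/28
Total weight = 23/105 + 1/28 = 107/420
P(Y=1 | obs) = 23/105 / 107/420 = 92/107
P(Y=2 | obs) = 1/28 / 107/420 = 15/107
argmax = 1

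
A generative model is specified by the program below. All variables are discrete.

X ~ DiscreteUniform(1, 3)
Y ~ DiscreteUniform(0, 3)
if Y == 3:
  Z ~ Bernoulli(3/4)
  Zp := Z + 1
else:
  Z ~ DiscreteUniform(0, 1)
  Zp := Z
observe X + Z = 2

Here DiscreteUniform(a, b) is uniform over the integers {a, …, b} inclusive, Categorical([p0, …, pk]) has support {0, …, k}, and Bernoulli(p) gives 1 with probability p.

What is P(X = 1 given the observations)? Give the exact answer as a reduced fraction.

Enumerate traces; 8 have nonzero weight after conditioning:
  (X=1, Y=0, Z=1) weight 1/24
  (X=1, Y=1, Z=1) weight 1/24
  (X=1, Y=2, Z=1) weight 1/24
  (X=1, Y=3, Z=1) weight 1/16
  (X=2, Y=0, Z=0) weight 1/24
  (X=2, Y=1, Z=0) weight 1/24
  (X=2, Y=2, Z=0) weight 1/24
  (X=2, Y=3, Z=0) weight 1/48
Group by X:
  weight(X=1) = 3/16
  weight(X=2) = 7/48
Total weight = 3/16 + 7/48 = 1/3
P(X=1 | obs) = 3/16 / 1/3 = 9/16
P(X=2 | obs) = 7/48 / 1/3 = 7/16

P(X = 1 | obs) = 9/16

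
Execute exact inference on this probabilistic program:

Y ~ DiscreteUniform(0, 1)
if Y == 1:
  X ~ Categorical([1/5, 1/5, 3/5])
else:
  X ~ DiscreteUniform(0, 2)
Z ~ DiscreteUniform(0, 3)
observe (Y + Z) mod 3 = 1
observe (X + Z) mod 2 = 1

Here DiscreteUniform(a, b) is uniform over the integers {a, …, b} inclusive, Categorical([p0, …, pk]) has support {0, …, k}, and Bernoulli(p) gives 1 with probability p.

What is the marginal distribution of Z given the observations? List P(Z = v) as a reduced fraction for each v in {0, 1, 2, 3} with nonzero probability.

Enumerate traces; 5 have nonzero weight after conditioning:
  (Y=0, X=0, Z=1) weight 1/24
  (Y=0, X=2, Z=1) weight 1/24
  (Y=1, X=0, Z=3) weight 1/40
  (Y=1, X=1, Z=0) weight 1/40
  (Y=1, X=2, Z=3) weight 3/40
Group by Z:
  weight(Z=0) = 1/40
  weight(Z=1) = 1/12
  weight(Z=3) = 1/10
Total weight = 1/40 + 1/12 + 1/10 = 5/24
P(Z=0 | obs) = 1/40 / 5/24 = 3/25
P(Z=1 | obs) = 1/12 / 5/24 = 2/5
P(Z=3 | obs) = 1/10 / 5/24 = 12/25

P(Z=0) = 3/25, P(Z=1) = 2/5, P(Z=3) = 12/25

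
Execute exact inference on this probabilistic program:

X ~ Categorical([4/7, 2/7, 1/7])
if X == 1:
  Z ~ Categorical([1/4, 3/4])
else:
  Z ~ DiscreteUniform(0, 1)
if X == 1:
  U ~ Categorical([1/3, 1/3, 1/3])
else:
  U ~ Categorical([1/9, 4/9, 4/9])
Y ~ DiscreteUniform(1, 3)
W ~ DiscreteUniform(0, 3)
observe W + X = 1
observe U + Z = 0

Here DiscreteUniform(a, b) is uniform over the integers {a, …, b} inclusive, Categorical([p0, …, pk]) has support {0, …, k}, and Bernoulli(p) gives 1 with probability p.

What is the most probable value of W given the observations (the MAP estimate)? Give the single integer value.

Enumerate traces; 6 have nonzero weight after conditioning:
  (X=0, Z=0, U=0, Y=1, W=1) weight 1/378
  (X=0, Z=0, U=0, Y=2, W=1) weight 1/378
  (X=0, Z=0, U=0, Y=3, W=1) weight 1/378
  (X=1, Z=0, U=0, Y=1, W=0) weight 1/504
  (X=1, Z=0, U=0, Y=2, W=0) weight 1/504
  (X=1, Z=0, U=0, Y=3, W=0) weight 1/504
Group by W:
  weight(W=0) = 1/168
  weight(W=1) = 1/126
Total weight = 1/168 + 1/126 = 1/72
P(W=0 | obs) = 1/168 / 1/72 = 3/7
P(W=1 | obs) = 1/126 / 1/72 = 4/7
argmax = 1

argmax_v P(W = v | obs) = 1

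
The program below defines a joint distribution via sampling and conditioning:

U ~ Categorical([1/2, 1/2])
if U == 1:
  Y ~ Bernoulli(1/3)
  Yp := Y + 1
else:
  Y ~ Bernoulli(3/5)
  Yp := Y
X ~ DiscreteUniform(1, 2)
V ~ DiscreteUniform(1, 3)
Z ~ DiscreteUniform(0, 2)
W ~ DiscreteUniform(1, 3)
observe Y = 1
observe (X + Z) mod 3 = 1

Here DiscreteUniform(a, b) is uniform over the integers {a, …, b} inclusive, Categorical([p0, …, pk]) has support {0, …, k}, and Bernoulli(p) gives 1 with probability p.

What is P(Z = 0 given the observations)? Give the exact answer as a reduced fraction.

P(Z = 0 | obs) = 1/2

Enumerate traces; 36 have nonzero weight after conditioning:
  (U=0, Y=1, X=1, V=1, Z=0, W=1) weight 1/180
  (U=0, Y=1, X=1, V=1, Z=0, W=2) weight 1/180
  (U=0, Y=1, X=1, V=1, Z=0, W=3) weight 1/180
  (U=0, Y=1, X=1, V=2, Z=0, W=1) weight 1/180
  (U=0, Y=1, X=1, V=2, Z=0, W=2) weight 1/180
  (U=0, Y=1, X=1, V=2, Z=0, W=3) weight 1/180
  (U=0, Y=1, X=1, V=3, Z=0, W=1) weight 1/180
  (U=0, Y=1, X=1, V=3, Z=0, W=2) weight 1/180
  (U=0, Y=1, X=2, V=1, Z=2, W=1) weight 1/180
  … 27 more
Group by Z:
  weight(Z=0) = 7/90
  weight(Z=2) = 7/90
Total weight = 7/90 + 7/90 = 7/45
P(Z=0 | obs) = 7/90 / 7/45 = 1/2
P(Z=2 | obs) = 7/90 / 7/45 = 1/2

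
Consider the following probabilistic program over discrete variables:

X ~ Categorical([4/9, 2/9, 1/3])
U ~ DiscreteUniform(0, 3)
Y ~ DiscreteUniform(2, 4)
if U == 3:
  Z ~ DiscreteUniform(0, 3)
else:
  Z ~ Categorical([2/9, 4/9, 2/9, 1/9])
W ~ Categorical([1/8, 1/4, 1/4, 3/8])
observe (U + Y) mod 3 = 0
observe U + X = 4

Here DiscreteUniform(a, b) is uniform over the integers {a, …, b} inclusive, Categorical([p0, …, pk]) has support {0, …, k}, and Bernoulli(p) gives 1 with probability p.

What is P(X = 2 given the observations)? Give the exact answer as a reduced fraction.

P(X = 2 | obs) = 3/5

Enumerate traces; 32 have nonzero weight after conditioning:
  (X=1, U=3, Y=3, Z=0, W=0) weight 1/1728
  (X=1, U=3, Y=3, Z=0, W=1) weight 1/864
  (X=1, U=3, Y=3, Z=0, W=2) weight 1/864
  (X=1, U=3, Y=3, Z=0, W=3) weight 1/576
  (X=1, U=3, Y=3, Z=1, W=0) weight 1/1728
  (X=1, U=3, Y=3, Z=1, W=1) weight 1/864
  (X=1, U=3, Y=3, Z=1, W=2) weight 1/864
  (X=1, U=3, Y=3, Z=1, W=3) weight 1/576
  (X=2, U=2, Y=4, Z=0, W=0) weight 1/1296
  … 23 more
Group by X:
  weight(X=1) = 1/54
  weight(X=2) = 1/36
Total weight = 1/54 + 1/36 = 5/108
P(X=1 | obs) = 1/54 / 5/108 = 2/5
P(X=2 | obs) = 1/36 / 5/108 = 3/5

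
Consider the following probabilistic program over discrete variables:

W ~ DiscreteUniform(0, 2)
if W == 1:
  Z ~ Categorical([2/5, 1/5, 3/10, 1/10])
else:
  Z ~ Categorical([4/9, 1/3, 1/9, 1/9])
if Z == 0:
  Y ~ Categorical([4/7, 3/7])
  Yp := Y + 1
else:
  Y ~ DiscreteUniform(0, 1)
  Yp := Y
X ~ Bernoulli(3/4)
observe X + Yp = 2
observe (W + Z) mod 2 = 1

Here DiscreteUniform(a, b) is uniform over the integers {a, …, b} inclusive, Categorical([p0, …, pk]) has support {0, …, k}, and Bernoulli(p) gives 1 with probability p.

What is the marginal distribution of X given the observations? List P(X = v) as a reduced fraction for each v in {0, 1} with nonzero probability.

P(X=0) = 72/1109, P(X=1) = 1037/1109

Enumerate traces; 7 have nonzero weight after conditioning:
  (W=0, Z=1, Y=1, X=1) weight 1/24
  (W=0, Z=3, Y=1, X=1) weight 1/72
  (W=1, Z=0, Y=0, X=1) weight 2/35
  (W=1, Z=0, Y=1, X=0) weight 1/70
  (W=1, Z=2, Y=1, X=1) weight 3/80
  (W=2, Z=1, Y=1, X=1) weight 1/24
  (W=2, Z=3, Y=1, X=1) weight 1/72
Group by X:
  weight(X=0) = 1/70
  weight(X=1) = 1037/5040
Total weight = 1/70 + 1037/5040 = 1109/5040
P(X=0 | obs) = 1/70 / 1109/5040 = 72/1109
P(X=1 | obs) = 1037/5040 / 1109/5040 = 1037/1109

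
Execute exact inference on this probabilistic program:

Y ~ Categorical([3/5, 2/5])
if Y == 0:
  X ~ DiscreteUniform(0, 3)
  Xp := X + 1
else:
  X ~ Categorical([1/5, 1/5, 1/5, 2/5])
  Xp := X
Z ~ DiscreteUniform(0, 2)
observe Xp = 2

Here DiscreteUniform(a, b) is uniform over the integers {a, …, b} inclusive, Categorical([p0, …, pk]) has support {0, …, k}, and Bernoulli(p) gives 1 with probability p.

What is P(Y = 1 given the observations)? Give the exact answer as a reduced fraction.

P(Y = 1 | obs) = 8/23

Enumerate traces; 6 have nonzero weight after conditioning:
  (Y=0, X=1, Z=0) weight 1/20
  (Y=0, X=1, Z=1) weight 1/20
  (Y=0, X=1, Z=2) weight 1/20
  (Y=1, X=2, Z=0) weight 2/75
  (Y=1, X=2, Z=1) weight 2/75
  (Y=1, X=2, Z=2) weight 2/75
Group by Y:
  weight(Y=0) = 3/20
  weight(Y=1) = 2/25
Total weight = 3/20 + 2/25 = 23/100
P(Y=0 | obs) = 3/20 / 23/100 = 15/23
P(Y=1 | obs) = 2/25 / 23/100 = 8/23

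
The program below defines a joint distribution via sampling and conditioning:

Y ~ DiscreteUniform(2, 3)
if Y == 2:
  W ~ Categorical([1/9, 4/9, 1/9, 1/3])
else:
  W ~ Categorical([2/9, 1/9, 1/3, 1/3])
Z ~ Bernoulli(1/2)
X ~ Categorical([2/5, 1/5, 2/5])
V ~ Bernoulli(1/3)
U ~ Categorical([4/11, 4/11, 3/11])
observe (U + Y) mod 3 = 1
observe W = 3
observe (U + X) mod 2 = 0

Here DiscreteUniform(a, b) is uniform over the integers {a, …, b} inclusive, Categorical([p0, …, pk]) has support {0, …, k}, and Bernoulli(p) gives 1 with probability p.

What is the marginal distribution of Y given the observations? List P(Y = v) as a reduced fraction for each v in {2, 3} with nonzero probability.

Enumerate traces; 12 have nonzero weight after conditioning:
  (Y=2, W=3, Z=0, X=0, V=0, U=2) weight 1/165
  (Y=2, W=3, Z=0, X=0, V=1, U=2) weight 1/330
  (Y=2, W=3, Z=0, X=2, V=0, U=2) weight 1/165
  (Y=2, W=3, Z=0, X=2, V=1, U=2) weight 1/330
  (Y=2, W=3, Z=1, X=0, V=0, U=2) weight 1/165
  (Y=2, W=3, Z=1, X=0, V=1, U=2) weight 1/330
  (Y=2, W=3, Z=1, X=2, V=0, U=2) weight 1/165
  (Y=2, W=3, Z=1, X=2, V=1, U=2) weight 1/330
  (Y=3, W=3, Z=0, X=1, V=0, U=1) weight 2/495
  … 3 more
Group by Y:
  weight(Y=2) = 2/55
  weight(Y=3) = 2/165
Total weight = 2/55 + 2/165 = 8/165
P(Y=2 | obs) = 2/55 / 8/165 = 3/4
P(Y=3 | obs) = 2/165 / 8/165 = 1/4

P(Y=2) = 3/4, P(Y=3) = 1/4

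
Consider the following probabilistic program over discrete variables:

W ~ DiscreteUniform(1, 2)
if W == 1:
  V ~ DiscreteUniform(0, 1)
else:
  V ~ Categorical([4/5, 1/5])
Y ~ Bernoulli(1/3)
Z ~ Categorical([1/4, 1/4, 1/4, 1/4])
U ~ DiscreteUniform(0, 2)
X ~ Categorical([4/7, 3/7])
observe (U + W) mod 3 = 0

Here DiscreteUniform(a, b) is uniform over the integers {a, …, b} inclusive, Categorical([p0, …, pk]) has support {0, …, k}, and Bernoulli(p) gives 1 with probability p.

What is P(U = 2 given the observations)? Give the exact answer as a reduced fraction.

P(U = 2 | obs) = 1/2

Enumerate traces; 64 have nonzero weight after conditioning:
  (W=1, V=0, Y=0, Z=0, U=2, X=0) weight 1/126
  (W=1, V=0, Y=0, Z=0, U=2, X=1) weight 1/168
  (W=1, V=0, Y=0, Z=1, U=2, X=0) weight 1/126
  (W=1, V=0, Y=0, Z=1, U=2, X=1) weight 1/168
  (W=1, V=0, Y=0, Z=2, U=2, X=0) weight 1/126
  (W=1, V=0, Y=0, Z=2, U=2, X=1) weight 1/168
  (W=1, V=0, Y=0, Z=3, U=2, X=0) weight 1/126
  (W=1, V=0, Y=0, Z=3, U=2, X=1) weight 1/168
  (W=2, V=0, Y=0, Z=0, U=1, X=0) weight 4/315
  … 55 more
Group by U:
  weight(U=1) = 1/6
  weight(U=2) = 1/6
Total weight = 1/6 + 1/6 = 1/3
P(U=1 | obs) = 1/6 / 1/3 = 1/2
P(U=2 | obs) = 1/6 / 1/3 = 1/2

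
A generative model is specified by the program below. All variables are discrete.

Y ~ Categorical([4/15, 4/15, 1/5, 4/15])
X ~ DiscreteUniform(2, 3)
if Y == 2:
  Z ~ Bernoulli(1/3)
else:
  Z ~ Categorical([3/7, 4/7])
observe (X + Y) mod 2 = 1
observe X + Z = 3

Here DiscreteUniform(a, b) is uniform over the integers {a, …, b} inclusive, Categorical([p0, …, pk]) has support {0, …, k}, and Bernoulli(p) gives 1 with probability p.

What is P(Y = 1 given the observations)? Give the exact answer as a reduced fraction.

Enumerate traces; 4 have nonzero weight after conditioning:
  (Y=0, X=3, Z=0) weight 2/35
  (Y=1, X=2, Z=1) weight 8/105
  (Y=2, X=3, Z=0) weight 1/15
  (Y=3, X=2, Z=1) weight 8/105
Group by Y:
  weight(Y=0) = 2/35
  weight(Y=1) = 8/105
  weight(Y=2) = 1/15
  weight(Y=3) = 8/105
Total weight = 2/35 + 8/105 + 1/15 + 8/105 = 29/105
P(Y=0 | obs) = 2/35 / 29/105 = 6/29
P(Y=1 | obs) = 8/105 / 29/105 = 8/29
P(Y=2 | obs) = 1/15 / 29/105 = 7/29
P(Y=3 | obs) = 8/105 / 29/105 = 8/29

P(Y = 1 | obs) = 8/29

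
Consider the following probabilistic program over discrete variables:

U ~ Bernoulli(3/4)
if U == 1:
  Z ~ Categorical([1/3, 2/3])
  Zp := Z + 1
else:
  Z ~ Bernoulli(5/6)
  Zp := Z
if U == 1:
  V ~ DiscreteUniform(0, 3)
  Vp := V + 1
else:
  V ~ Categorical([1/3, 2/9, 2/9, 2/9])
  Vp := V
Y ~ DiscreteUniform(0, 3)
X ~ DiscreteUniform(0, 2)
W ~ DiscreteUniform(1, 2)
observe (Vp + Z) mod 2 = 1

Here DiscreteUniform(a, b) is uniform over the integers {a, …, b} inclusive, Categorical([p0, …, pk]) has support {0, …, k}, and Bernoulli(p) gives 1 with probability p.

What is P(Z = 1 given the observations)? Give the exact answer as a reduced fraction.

P(Z = 1 | obs) = 79/110

Enumerate traces; 192 have nonzero weight after conditioning:
  (U=0, Z=0, V=1, Y=0, X=0, W=1) weight 1/2592
  (U=0, Z=0, V=1, Y=0, X=0, W=2) weight 1/2592
  (U=0, Z=0, V=1, Y=0, X=1, W=1) weight 1/2592
  (U=0, Z=0, V=1, Y=0, X=1, W=2) weight 1/2592
  (U=0, Z=0, V=1, Y=0, X=2, W=1) weight 1/2592
  (U=0, Z=0, V=1, Y=0, X=2, W=2) weight 1/2592
  (U=0, Z=0, V=1, Y=1, X=0, W=1) weight 1/2592
  (U=0, Z=0, V=1, Y=1, X=0, W=2) weight 1/2592
  (U=0, Z=1, V=0, Y=0, X=0, W=1) weight 5/1728
  … 183 more
Group by Z:
  weight(Z=0) = 31/216
  weight(Z=1) = 79/216
Total weight = 31/216 + 79/216 = 55/108
P(Z=0 | obs) = 31/216 / 55/108 = 31/110
P(Z=1 | obs) = 79/216 / 55/108 = 79/110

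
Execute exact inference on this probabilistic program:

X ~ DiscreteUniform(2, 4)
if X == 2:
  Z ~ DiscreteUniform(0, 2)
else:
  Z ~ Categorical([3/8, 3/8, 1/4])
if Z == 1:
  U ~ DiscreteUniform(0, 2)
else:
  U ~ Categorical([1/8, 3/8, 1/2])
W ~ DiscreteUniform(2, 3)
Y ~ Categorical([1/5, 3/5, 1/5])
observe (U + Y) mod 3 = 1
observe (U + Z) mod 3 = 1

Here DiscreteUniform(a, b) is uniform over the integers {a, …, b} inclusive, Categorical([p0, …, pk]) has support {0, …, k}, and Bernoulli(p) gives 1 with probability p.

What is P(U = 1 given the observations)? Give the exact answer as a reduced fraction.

Enumerate traces; 18 have nonzero weight after conditioning:
  (X=2, Z=0, U=1, W=2, Y=0) weight 1/240
  (X=2, Z=0, U=1, W=3, Y=0) weight 1/240
  (X=2, Z=1, U=0, W=2, Y=1) weight 1/90
  (X=2, Z=1, U=0, W=3, Y=1) weight 1/90
  (X=2, Z=2, U=2, W=2, Y=2) weight 1/180
  (X=2, Z=2, U=2, W=3, Y=2) weight 1/180
  (X=3, Z=0, U=1, W=2, Y=0) weight 3/640
  (X=3, Z=0, U=1, W=3, Y=0) weight 3/640
  … 10 more
Group by U:
  weight(U=0) = 13/180
  weight(U=1) = 13/480
  weight(U=2) = 1/36
Total weight = 13/180 + 13/480 + 1/36 = 61/480
P(U=0 | obs) = 13/180 / 61/480 = 104/183
P(U=1 | obs) = 13/480 / 61/480 = 13/61
P(U=2 | obs) = 1/36 / 61/480 = 40/183

P(U = 1 | obs) = 13/61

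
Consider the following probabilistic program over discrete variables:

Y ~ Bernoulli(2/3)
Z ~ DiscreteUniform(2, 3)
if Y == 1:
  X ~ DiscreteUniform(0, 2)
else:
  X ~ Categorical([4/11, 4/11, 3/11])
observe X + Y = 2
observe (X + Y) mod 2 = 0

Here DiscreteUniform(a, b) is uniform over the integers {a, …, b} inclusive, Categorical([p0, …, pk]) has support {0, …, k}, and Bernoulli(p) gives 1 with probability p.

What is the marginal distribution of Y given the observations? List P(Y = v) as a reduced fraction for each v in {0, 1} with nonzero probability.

P(Y=0) = 9/31, P(Y=1) = 22/31

Enumerate traces; 4 have nonzero weight after conditioning:
  (Y=0, Z=2, X=2) weight 1/22
  (Y=0, Z=3, X=2) weight 1/22
  (Y=1, Z=2, X=1) weight 1/9
  (Y=1, Z=3, X=1) weight 1/9
Group by Y:
  weight(Y=0) = 1/11
  weight(Y=1) = 2/9
Total weight = 1/11 + 2/9 = 31/99
P(Y=0 | obs) = 1/11 / 31/99 = 9/31
P(Y=1 | obs) = 2/9 / 31/99 = 22/31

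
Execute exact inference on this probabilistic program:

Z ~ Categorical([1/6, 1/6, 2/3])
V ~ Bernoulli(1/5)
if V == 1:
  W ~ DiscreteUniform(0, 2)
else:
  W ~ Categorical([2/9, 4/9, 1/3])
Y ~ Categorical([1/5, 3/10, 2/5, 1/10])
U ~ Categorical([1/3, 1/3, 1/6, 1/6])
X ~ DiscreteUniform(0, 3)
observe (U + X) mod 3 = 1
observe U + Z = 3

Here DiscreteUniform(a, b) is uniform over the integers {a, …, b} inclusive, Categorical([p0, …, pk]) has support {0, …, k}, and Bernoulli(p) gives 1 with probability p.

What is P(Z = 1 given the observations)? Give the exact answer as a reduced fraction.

P(Z = 1 | obs) = 1/18

Enumerate traces; 96 have nonzero weight after conditioning:
  (Z=0, V=0, W=0, Y=0, U=3, X=1) weight 1/4050
  (Z=0, V=0, W=0, Y=1, U=3, X=1) weight 1/2700
  (Z=0, V=0, W=0, Y=2, U=3, X=1) weight 1/2025
  (Z=0, V=0, W=0, Y=3, U=3, X=1) weight 1/8100
  (Z=0, V=0, W=1, Y=0, U=3, X=1) weight 1/2025
  (Z=0, V=0, W=1, Y=1, U=3, X=1) weight 1/1350
  (Z=0, V=0, W=1, Y=2, U=3, X=1) weight 2/2025
  (Z=0, V=0, W=1, Y=3, U=3, X=1) weight 1/4050
  (Z=1, V=0, W=0, Y=0, U=2, X=2) weight 1/4050
  (Z=2, V=0, W=0, Y=0, U=1, X=0) weight 4/2025
  … 86 more
Group by Z:
  weight(Z=0) = 1/144
  weight(Z=1) = 1/144
  weight(Z=2) = 1/9
Total weight = 1/144 + 1/144 + 1/9 = 1/8
P(Z=0 | obs) = 1/144 / 1/8 = 1/18
P(Z=1 | obs) = 1/144 / 1/8 = 1/18
P(Z=2 | obs) = 1/9 / 1/8 = 8/9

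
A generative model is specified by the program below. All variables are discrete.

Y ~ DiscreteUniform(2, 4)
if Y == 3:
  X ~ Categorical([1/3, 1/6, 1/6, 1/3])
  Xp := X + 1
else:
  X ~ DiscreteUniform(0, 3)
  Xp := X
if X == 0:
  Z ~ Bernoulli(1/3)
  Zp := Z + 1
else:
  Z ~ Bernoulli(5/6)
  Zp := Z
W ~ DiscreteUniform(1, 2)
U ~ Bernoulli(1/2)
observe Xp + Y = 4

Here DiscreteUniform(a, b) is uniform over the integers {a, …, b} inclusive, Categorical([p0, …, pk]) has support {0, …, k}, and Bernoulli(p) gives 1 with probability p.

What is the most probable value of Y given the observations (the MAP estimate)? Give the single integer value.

argmax_v P(Y = v | obs) = 3

Enumerate traces; 24 have nonzero weight after conditioning:
  (Y=2, X=2, Z=0, W=1, U=0) weight 1/288
  (Y=2, X=2, Z=0, W=1, U=1) weight 1/288
  (Y=2, X=2, Z=0, W=2, U=0) weight 1/288
  (Y=2, X=2, Z=0, W=2, U=1) weight 1/288
  (Y=2, X=2, Z=1, W=1, U=0) weight 5/288
  (Y=2, X=2, Z=1, W=1, U=1) weight 5/288
  (Y=2, X=2, Z=1, W=2, U=0) weight 5/288
  (Y=2, X=2, Z=1, W=2, U=1) weight 5/288
  (Y=3, X=0, Z=0, W=1, U=0) weight 1/54
  (Y=4, X=0, Z=0, W=1, U=0) weight 1/72
  … 14 more
Group by Y:
  weight(Y=2) = 1/12
  weight(Y=3) = 1/9
  weight(Y=4) = 1/12
Total weight = 1/12 + 1/9 + 1/12 = 5/18
P(Y=2 | obs) = 1/12 / 5/18 = 3/10
P(Y=3 | obs) = 1/9 / 5/18 = 2/5
P(Y=4 | obs) = 1/12 / 5/18 = 3/10
argmax = 3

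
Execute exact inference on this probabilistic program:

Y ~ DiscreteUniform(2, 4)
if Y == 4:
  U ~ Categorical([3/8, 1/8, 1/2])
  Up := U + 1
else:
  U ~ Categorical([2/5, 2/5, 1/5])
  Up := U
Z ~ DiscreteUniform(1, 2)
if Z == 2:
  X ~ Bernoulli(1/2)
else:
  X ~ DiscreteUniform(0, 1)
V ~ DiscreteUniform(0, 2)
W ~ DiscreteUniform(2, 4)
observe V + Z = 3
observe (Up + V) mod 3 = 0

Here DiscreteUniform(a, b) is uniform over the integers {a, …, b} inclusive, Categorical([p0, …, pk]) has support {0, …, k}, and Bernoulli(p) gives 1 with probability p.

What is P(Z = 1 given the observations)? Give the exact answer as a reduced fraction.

P(Z = 1 | obs) = 47/68

Enumerate traces; 36 have nonzero weight after conditioning:
  (Y=2, U=1, Z=1, X=0, V=2, W=2) weight 1/270
  (Y=2, U=1, Z=1, X=0, V=2, W=3) weight 1/270
  (Y=2, U=1, Z=1, X=0, V=2, W=4) weight 1/270
  (Y=2, U=1, Z=1, X=1, V=2, W=2) weight 1/270
  (Y=2, U=1, Z=1, X=1, V=2, W=3) weight 1/270
  (Y=2, U=1, Z=1, X=1, V=2, W=4) weight 1/270
  (Y=2, U=2, Z=2, X=0, V=1, W=2) weight 1/540
  (Y=2, U=2, Z=2, X=0, V=1, W=3) weight 1/540
  … 28 more
Group by Z:
  weight(Z=1) = 47/720
  weight(Z=2) = 7/240
Total weight = 47/720 + 7/240 = 17/180
P(Z=1 | obs) = 47/720 / 17/180 = 47/68
P(Z=2 | obs) = 7/240 / 17/180 = 21/68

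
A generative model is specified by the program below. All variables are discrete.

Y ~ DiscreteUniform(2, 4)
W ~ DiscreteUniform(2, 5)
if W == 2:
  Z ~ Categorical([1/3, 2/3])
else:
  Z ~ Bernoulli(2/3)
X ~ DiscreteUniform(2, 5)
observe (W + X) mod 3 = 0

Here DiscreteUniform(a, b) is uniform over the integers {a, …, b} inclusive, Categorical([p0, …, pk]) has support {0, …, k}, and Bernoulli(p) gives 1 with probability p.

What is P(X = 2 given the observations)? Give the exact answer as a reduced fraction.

Enumerate traces; 30 have nonzero weight after conditioning:
  (Y=2, W=2, Z=0, X=4) weight 1/144
  (Y=2, W=2, Z=1, X=4) weight 1/72
  (Y=2, W=3, Z=0, X=3) weight 1/144
  (Y=2, W=3, Z=1, X=3) weight 1/72
  (Y=2, W=4, Z=0, X=2) weight 1/144
  (Y=2, W=4, Z=0, X=5) weight 1/144
  (Y=2, W=4, Z=1, X=2) weight 1/72
  (Y=2, W=4, Z=1, X=5) weight 1/72
  … 22 more
Group by X:
  weight(X=2) = 1/16
  weight(X=3) = 1/16
  weight(X=4) = 1/8
  weight(X=5) = 1/16
Total weight = 1/16 + 1/16 + 1/8 + 1/16 = 5/16
P(X=2 | obs) = 1/16 / 5/16 = 1/5
P(X=3 | obs) = 1/16 / 5/16 = 1/5
P(X=4 | obs) = 1/8 / 5/16 = 2/5
P(X=5 | obs) = 1/16 / 5/16 = 1/5

P(X = 2 | obs) = 1/5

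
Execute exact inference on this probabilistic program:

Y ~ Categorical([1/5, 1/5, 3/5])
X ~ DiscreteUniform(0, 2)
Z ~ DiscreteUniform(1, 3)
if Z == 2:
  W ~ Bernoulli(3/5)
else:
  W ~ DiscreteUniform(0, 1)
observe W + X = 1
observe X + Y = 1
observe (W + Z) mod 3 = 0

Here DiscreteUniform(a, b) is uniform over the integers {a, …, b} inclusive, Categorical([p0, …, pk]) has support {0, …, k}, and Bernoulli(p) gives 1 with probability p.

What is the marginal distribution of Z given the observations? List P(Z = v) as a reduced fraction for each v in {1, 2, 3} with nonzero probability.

Enumerate traces; 2 have nonzero weight after conditioning:
  (Y=0, X=1, Z=3, W=0) weight 1/90
  (Y=1, X=0, Z=2, W=1) weight 1/75
Group by Z:
  weight(Z=2) = 1/75
  weight(Z=3) = 1/90
Total weight = 1/75 + 1/90 = 11/450
P(Z=2 | obs) = 1/75 / 11/450 = 6/11
P(Z=3 | obs) = 1/90 / 11/450 = 5/11

P(Z=2) = 6/11, P(Z=3) = 5/11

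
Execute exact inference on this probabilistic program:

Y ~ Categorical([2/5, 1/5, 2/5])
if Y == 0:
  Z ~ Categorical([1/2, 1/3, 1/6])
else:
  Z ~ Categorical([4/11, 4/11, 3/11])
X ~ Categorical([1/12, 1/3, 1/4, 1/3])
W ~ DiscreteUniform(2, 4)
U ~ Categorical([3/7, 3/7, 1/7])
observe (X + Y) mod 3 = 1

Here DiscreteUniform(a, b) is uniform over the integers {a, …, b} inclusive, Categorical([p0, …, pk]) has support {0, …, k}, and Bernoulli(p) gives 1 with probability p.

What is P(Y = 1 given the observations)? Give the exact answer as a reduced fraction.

Enumerate traces; 108 have nonzero weight after conditioning:
  (Y=0, Z=0, X=1, W=2, U=0) weight 1/105
  (Y=0, Z=0, X=1, W=2, U=1) weight 1/105
  (Y=0, Z=0, X=1, W=2, U=2) weight 1/315
  (Y=0, Z=0, X=1, W=3, U=0) weight 1/105
  (Y=0, Z=0, X=1, W=3, U=1) weight 1/105
  (Y=0, Z=0, X=1, W=3, U=2) weight 1/315
  (Y=0, Z=0, X=1, W=4, U=0) weight 1/105
  (Y=0, Z=0, X=1, W=4, U=1) weight 1/105
  (Y=1, Z=0, X=0, W=2, U=0) weight 1/1155
  (Y=2, Z=0, X=2, W=2, U=0) weight 2/385
  … 98 more
Group by Y:
  weight(Y=0) = 2/15
  weight(Y=1) = 1/12
  weight(Y=2) = 1/10
Total weight = 2/15 + 1/12 + 1/10 = 19/60
P(Y=0 | obs) = 2/15 / 19/60 = 8/19
P(Y=1 | obs) = 1/12 / 19/60 = 5/19
P(Y=2 | obs) = 1/10 / 19/60 = 6/19

P(Y = 1 | obs) = 5/19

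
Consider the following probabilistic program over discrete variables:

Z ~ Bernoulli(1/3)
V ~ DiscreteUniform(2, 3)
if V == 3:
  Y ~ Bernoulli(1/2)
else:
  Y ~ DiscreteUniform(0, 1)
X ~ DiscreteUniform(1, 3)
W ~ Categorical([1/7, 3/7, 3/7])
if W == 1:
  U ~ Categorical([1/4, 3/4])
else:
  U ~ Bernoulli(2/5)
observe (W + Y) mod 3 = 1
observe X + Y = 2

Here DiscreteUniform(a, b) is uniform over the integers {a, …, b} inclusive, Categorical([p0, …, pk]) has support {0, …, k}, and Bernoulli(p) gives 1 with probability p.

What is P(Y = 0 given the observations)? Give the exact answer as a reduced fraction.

Enumerate traces; 16 have nonzero weight after conditioning:
  (Z=0, V=2, Y=0, X=2, W=1, U=0) weight 1/168
  (Z=0, V=2, Y=0, X=2, W=1, U=1) weight 1/56
  (Z=0, V=2, Y=1, X=1, W=0, U=0) weight 1/210
  (Z=0, V=2, Y=1, X=1, W=0, U=1) weight 1/315
  (Z=0, V=3, Y=0, X=2, W=1, U=0) weight 1/168
  (Z=0, V=3, Y=0, X=2, W=1, U=1) weight 1/56
  (Z=0, V=3, Y=1, X=1, W=0, U=0) weight 1/210
  (Z=0, V=3, Y=1, X=1, W=0, U=1) weight 1/315
  … 8 more
Group by Y:
  weight(Y=0) = 1/14
  weight(Y=1) = 1/42
Total weight = 1/14 + 1/42 = 2/21
P(Y=0 | obs) = 1/14 / 2/21 = 3/4
P(Y=1 | obs) = 1/42 / 2/21 = 1/4

P(Y = 0 | obs) = 3/4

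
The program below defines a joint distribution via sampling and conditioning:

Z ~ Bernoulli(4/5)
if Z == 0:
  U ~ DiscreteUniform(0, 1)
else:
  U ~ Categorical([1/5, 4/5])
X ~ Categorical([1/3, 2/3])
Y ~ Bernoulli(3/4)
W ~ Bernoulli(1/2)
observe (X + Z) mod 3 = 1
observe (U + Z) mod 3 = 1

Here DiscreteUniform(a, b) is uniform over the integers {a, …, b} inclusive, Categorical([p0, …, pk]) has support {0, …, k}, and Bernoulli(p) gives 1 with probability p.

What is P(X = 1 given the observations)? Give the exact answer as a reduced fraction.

P(X = 1 | obs) = 5/9

Enumerate traces; 8 have nonzero weight after conditioning:
  (Z=0, U=1, X=1, Y=0, W=0) weight 1/120
  (Z=0, U=1, X=1, Y=0, W=1) weight 1/120
  (Z=0, U=1, X=1, Y=1, W=0) weight 1/40
  (Z=0, U=1, X=1, Y=1, W=1) weight 1/40
  (Z=1, U=0, X=0, Y=0, W=0) weight 1/150
  (Z=1, U=0, X=0, Y=0, W=1) weight 1/150
  (Z=1, U=0, X=0, Y=1, W=0) weight 1/50
  (Z=1, U=0, X=0, Y=1, W=1) weight 1/50
Group by X:
  weight(X=0) = 4/75
  weight(X=1) = 1/15
Total weight = 4/75 + 1/15 = 3/25
P(X=0 | obs) = 4/75 / 3/25 = 4/9
P(X=1 | obs) = 1/15 / 3/25 = 5/9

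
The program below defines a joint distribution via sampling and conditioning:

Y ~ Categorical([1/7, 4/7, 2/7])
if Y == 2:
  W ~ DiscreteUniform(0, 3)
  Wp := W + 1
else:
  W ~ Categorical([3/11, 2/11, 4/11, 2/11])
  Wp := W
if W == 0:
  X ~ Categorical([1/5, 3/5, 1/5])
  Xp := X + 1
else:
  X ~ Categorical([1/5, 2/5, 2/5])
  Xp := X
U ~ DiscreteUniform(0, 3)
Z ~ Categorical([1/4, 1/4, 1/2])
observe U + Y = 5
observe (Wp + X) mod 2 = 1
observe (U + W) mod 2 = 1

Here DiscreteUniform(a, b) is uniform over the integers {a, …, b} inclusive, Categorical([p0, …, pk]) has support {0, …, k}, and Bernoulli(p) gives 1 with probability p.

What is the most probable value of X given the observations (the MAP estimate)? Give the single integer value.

argmax_v P(X = v | obs) = 2

Enumerate traces; 12 have nonzero weight after conditioning:
  (Y=2, W=0, X=0, U=3, Z=0) weight 1/1120
  (Y=2, W=0, X=0, U=3, Z=1) weight 1/1120
  (Y=2, W=0, X=0, U=3, Z=2) weight 1/560
  (Y=2, W=0, X=2, U=3, Z=0) weight 1/1120
  (Y=2, W=0, X=2, U=3, Z=1) weight 1/1120
  (Y=2, W=0, X=2, U=3, Z=2) weight 1/560
  (Y=2, W=2, X=0, U=3, Z=0) weight 1/1120
  (Y=2, W=2, X=0, U=3, Z=1) weight 1/1120
  … 4 more
Group by X:
  weight(X=0) = 1/140
  weight(X=2) = 3/280
Total weight = 1/140 + 3/280 = 1/56
P(X=0 | obs) = 1/140 / 1/56 = 2/5
P(X=2 | obs) = 3/280 / 1/56 = 3/5
argmax = 2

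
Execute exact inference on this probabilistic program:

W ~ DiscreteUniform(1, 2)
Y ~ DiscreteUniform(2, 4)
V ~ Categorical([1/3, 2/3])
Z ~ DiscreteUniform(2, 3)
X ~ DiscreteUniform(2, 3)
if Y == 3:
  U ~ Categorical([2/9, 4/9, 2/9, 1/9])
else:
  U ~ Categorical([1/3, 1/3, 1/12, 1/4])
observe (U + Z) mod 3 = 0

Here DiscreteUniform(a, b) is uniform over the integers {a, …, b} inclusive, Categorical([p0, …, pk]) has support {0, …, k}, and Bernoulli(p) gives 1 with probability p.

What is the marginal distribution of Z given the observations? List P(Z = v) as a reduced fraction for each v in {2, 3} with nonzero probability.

P(Z=2) = 20/47, P(Z=3) = 27/47

Enumerate traces; 72 have nonzero weight after conditioning:
  (W=1, Y=2, V=0, Z=2, X=2, U=1) weight 1/216
  (W=1, Y=2, V=0, Z=2, X=3, U=1) weight 1/216
  (W=1, Y=2, V=0, Z=3, X=2, U=0) weight 1/216
  (W=1, Y=2, V=0, Z=3, X=2, U=3) weight 1/288
  (W=1, Y=2, V=0, Z=3, X=3, U=0) weight 1/216
  (W=1, Y=2, V=0, Z=3, X=3, U=3) weight 1/288
  (W=1, Y=2, V=1, Z=2, X=2, U=1) weight 1/108
  (W=1, Y=2, V=1, Z=2, X=3, U=1) weight 1/108
  … 64 more
Group by Z:
  weight(Z=2) = 5/27
  weight(Z=3) = 1/4
Total weight = 5/27 + 1/4 = 47/108
P(Z=2 | obs) = 5/27 / 47/108 = 20/47
P(Z=3 | obs) = 1/4 / 47/108 = 27/47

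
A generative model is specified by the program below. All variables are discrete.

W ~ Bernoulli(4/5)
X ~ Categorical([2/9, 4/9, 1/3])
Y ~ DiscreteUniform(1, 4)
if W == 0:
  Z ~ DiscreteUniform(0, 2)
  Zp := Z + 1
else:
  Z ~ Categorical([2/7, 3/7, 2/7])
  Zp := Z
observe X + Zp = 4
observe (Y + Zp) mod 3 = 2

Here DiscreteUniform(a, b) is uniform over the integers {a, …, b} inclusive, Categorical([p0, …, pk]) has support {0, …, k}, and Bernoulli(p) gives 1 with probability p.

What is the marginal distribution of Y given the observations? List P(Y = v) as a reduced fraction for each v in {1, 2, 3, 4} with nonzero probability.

P(Y=2) = 28/121, P(Y=3) = 93/121

Enumerate traces; 3 have nonzero weight after conditioning:
  (W=0, X=1, Y=2, Z=2) weight 1/135
  (W=0, X=2, Y=3, Z=1) weight 1/180
  (W=1, X=2, Y=3, Z=2) weight 2/105
Group by Y:
  weight(Y=2) = 1/135
  weight(Y=3) = 31/1260
Total weight = 1/135 + 31/1260 = 121/3780
P(Y=2 | obs) = 1/135 / 121/3780 = 28/121
P(Y=3 | obs) = 31/1260 / 121/3780 = 93/121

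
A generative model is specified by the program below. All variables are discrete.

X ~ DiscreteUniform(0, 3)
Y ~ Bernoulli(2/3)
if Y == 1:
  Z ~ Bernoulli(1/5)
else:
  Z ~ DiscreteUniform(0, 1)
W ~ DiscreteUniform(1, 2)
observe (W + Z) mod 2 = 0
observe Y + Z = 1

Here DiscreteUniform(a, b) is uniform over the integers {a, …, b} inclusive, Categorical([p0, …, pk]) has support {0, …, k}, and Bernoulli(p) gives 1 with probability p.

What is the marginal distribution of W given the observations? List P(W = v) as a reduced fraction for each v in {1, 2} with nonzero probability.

P(W=1) = 5/21, P(W=2) = 16/21

Enumerate traces; 8 have nonzero weight after conditioning:
  (X=0, Y=0, Z=1, W=1) weight 1/48
  (X=0, Y=1, Z=0, W=2) weight 1/15
  (X=1, Y=0, Z=1, W=1) weight 1/48
  (X=1, Y=1, Z=0, W=2) weight 1/15
  (X=2, Y=0, Z=1, W=1) weight 1/48
  (X=2, Y=1, Z=0, W=2) weight 1/15
  (X=3, Y=0, Z=1, W=1) weight 1/48
  (X=3, Y=1, Z=0, W=2) weight 1/15
Group by W:
  weight(W=1) = 1/12
  weight(W=2) = 4/15
Total weight = 1/12 + 4/15 = 7/20
P(W=1 | obs) = 1/12 / 7/20 = 5/21
P(W=2 | obs) = 4/15 / 7/20 = 16/21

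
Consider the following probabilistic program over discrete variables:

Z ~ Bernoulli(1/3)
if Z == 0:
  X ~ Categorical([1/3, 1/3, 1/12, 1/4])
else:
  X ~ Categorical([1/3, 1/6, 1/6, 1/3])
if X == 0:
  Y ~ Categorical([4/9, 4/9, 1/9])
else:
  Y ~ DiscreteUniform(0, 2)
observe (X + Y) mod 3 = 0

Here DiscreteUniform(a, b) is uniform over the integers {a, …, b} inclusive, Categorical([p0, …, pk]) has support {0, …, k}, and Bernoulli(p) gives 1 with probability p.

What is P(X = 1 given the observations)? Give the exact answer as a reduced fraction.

Enumerate traces; 8 have nonzero weight after conditioning:
  (Z=0, X=0, Y=0) weight 8/81
  (Z=0, X=1, Y=2) weight 2/27
  (Z=0, X=2, Y=1) weight 1/54
  (Z=0, X=3, Y=0) weight 1/18
  (Z=1, X=0, Y=0) weight 4/81
  (Z=1, X=1, Y=2) weight 1/54
  (Z=1, X=2, Y=1) weight 1/54
  (Z=1, X=3, Y=0) weight 1/27
Group by X:
  weight(X=0) = 4/27
  weight(X=1) = 5/54
  weight(X=2) = 1/27
  weight(X=3) = 5/54
Total weight = 4/27 + 5/54 + 1/27 + 5/54 = 10/27
P(X=0 | obs) = 4/27 / 10/27 = 2/5
P(X=1 | obs) = 5/54 / 10/27 = 1/4
P(X=2 | obs) = 1/27 / 10/27 = 1/10
P(X=3 | obs) = 5/54 / 10/27 = 1/4

P(X = 1 | obs) = 1/4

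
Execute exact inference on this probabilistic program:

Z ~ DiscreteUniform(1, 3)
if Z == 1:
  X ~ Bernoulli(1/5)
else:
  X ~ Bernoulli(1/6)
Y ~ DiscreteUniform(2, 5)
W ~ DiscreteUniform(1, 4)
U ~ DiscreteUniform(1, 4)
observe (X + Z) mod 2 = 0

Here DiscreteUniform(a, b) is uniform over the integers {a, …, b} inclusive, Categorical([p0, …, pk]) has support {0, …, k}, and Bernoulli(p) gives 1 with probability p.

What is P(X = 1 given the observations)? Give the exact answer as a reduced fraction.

Enumerate traces; 192 have nonzero weight after conditioning:
  (Z=1, X=1, Y=2, W=1, U=1) weight 1/960
  (Z=1, X=1, Y=2, W=1, U=2) weight 1/960
  (Z=1, X=1, Y=2, W=1, U=3) weight 1/960
  (Z=1, X=1, Y=2, W=1, U=4) weight 1/960
  (Z=1, X=1, Y=2, W=2, U=1) weight 1/960
  (Z=1, X=1, Y=2, W=2, U=2) weight 1/960
  (Z=1, X=1, Y=2, W=2, U=3) weight 1/960
  (Z=1, X=1, Y=2, W=2, U=4) weight 1/960
  (Z=2, X=0, Y=2, W=1, U=1) weight 5/1152
  … 183 more
Group by X:
  weight(X=0) = 5/18
  weight(X=1) = 11/90
Total weight = 5/18 + 11/90 = 2/5
P(X=0 | obs) = 5/18 / 2/5 = 25/36
P(X=1 | obs) = 11/90 / 2/5 = 11/36

P(X = 1 | obs) = 11/36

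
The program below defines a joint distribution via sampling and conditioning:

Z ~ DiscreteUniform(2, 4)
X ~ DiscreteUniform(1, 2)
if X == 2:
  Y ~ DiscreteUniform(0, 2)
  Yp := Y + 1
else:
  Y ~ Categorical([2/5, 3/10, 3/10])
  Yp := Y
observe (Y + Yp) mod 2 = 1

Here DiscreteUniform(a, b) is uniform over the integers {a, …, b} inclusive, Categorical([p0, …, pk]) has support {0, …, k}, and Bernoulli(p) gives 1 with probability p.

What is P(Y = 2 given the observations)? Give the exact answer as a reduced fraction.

Enumerate traces; 9 have nonzero weight after conditioning:
  (Z=2, X=2, Y=0) weight 1/18
  (Z=2, X=2, Y=1) weight 1/18
  (Z=2, X=2, Y=2) weight 1/18
  (Z=3, X=2, Y=0) weight 1/18
  (Z=3, X=2, Y=1) weight 1/18
  (Z=3, X=2, Y=2) weight 1/18
  (Z=4, X=2, Y=0) weight 1/18
  (Z=4, X=2, Y=1) weight 1/18
  … 1 more
Group by Y:
  weight(Y=0) = 1/6
  weight(Y=1) = 1/6
  weight(Y=2) = 1/6
Total weight = 1/6 + 1/6 + 1/6 = 1/2
P(Y=0 | obs) = 1/6 / 1/2 = 1/3
P(Y=1 | obs) = 1/6 / 1/2 = 1/3
P(Y=2 | obs) = 1/6 / 1/2 = 1/3

P(Y = 2 | obs) = 1/3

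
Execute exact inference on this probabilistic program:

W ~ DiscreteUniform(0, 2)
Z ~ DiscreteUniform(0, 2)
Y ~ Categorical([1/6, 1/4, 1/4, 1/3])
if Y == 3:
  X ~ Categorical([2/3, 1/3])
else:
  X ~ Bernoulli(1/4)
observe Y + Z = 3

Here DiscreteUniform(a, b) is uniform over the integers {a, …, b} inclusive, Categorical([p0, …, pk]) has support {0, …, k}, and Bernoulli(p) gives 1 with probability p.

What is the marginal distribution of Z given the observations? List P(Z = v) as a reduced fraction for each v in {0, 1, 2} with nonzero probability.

Enumerate traces; 18 have nonzero weight after conditioning:
  (W=0, Z=0, Y=3, X=0) weight 2/81
  (W=0, Z=0, Y=3, X=1) weight 1/81
  (W=0, Z=1, Y=2, X=0) weight 1/48
  (W=0, Z=1, Y=2, X=1) weight 1/144
  (W=0, Z=2, Y=1, X=0) weight 1/48
  (W=0, Z=2, Y=1, X=1) weight 1/144
  (W=1, Z=0, Y=3, X=0) weight 2/81
  (W=1, Z=0, Y=3, X=1) weight 1/81
  … 10 more
Group by Z:
  weight(Z=0) = 1/9
  weight(Z=1) = 1/12
  weight(Z=2) = 1/12
Total weight = 1/9 + 1/12 + 1/12 = 5/18
P(Z=0 | obs) = 1/9 / 5/18 = 2/5
P(Z=1 | obs) = 1/12 / 5/18 = 3/10
P(Z=2 | obs) = 1/12 / 5/18 = 3/10

P(Z=0) = 2/5, P(Z=1) = 3/10, P(Z=2) = 3/10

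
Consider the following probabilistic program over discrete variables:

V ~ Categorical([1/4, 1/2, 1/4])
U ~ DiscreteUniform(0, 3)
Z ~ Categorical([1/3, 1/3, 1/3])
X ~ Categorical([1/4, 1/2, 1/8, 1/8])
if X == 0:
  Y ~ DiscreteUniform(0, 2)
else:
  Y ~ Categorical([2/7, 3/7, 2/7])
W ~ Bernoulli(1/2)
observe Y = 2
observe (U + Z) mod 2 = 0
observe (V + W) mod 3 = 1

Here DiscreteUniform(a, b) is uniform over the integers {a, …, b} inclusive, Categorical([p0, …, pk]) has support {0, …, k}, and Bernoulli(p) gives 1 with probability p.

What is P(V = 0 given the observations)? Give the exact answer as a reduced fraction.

Enumerate traces; 48 have nonzero weight after conditioning:
  (V=0, U=0, Z=0, X=0, Y=2, W=1) weight 1/1152
  (V=0, U=0, Z=0, X=1, Y=2, W=1) weight 1/672
  (V=0, U=0, Z=0, X=2, Y=2, W=1) weight 1/2688
  (V=0, U=0, Z=0, X=3, Y=2, W=1) weight 1/2688
  (V=0, U=0, Z=2, X=0, Y=2, W=1) weight 1/1152
  (V=0, U=0, Z=2, X=1, Y=2, W=1) weight 1/672
  (V=0, U=0, Z=2, X=2, Y=2, W=1) weight 1/2688
  (V=0, U=0, Z=2, X=3, Y=2, W=1) weight 1/2688
  (V=1, U=0, Z=0, X=0, Y=2, W=0) weight 1/576
  … 39 more
Group by V:
  weight(V=0) = 25/1344
  weight(V=1) = 25/672
Total weight = 25/1344 + 25/672 = 25/448
P(V=0 | obs) = 25/1344 / 25/448 = 1/3
P(V=1 | obs) = 25/672 / 25/448 = 2/3

P(V = 0 | obs) = 1/3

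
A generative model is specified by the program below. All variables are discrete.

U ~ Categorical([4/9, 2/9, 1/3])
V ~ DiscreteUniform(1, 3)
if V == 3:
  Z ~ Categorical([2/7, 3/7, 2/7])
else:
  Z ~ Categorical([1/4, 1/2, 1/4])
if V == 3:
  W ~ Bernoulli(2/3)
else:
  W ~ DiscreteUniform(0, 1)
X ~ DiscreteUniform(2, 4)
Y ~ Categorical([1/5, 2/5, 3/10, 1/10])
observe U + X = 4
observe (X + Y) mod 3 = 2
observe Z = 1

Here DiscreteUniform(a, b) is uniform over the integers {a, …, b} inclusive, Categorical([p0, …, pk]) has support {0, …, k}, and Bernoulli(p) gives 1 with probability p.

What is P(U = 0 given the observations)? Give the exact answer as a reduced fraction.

P(U = 0 | obs) = 16/31

Enumerate traces; 24 have nonzero weight after conditioning:
  (U=0, V=1, Z=1, W=0, X=4, Y=1) weight 2/405
  (U=0, V=1, Z=1, W=1, X=4, Y=1) weight 2/405
  (U=0, V=2, Z=1, W=0, X=4, Y=1) weight 2/405
  (U=0, V=2, Z=1, W=1, X=4, Y=1) weight 2/405
  (U=0, V=3, Z=1, W=0, X=4, Y=1) weight 8/2835
  (U=0, V=3, Z=1, W=1, X=4, Y=1) weight 16/2835
  (U=1, V=1, Z=1, W=0, X=3, Y=2) weight 1/540
  (U=1, V=1, Z=1, W=1, X=3, Y=2) weight 1/540
  (U=2, V=1, Z=1, W=0, X=2, Y=0) weight 1/540
  … 15 more
Group by U:
  weight(U=0) = 16/567
  weight(U=1) = 2/189
  weight(U=2) = 1/63
Total weight = 16/567 + 2/189 + 1/63 = 31/567
P(U=0 | obs) = 16/567 / 31/567 = 16/31
P(U=1 | obs) = 2/189 / 31/567 = 6/31
P(U=2 | obs) = 1/63 / 31/567 = 9/31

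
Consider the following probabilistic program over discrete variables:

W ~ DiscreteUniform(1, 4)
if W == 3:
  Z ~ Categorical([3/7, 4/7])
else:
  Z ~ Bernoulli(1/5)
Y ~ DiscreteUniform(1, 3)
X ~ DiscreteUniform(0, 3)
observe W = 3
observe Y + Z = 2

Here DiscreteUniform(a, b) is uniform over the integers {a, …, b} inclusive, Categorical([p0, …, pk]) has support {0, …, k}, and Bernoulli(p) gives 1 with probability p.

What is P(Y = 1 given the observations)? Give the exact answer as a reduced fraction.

P(Y = 1 | obs) = 4/7

Enumerate traces; 8 have nonzero weight after conditioning:
  (W=3, Z=0, Y=2, X=0) weight 1/112
  (W=3, Z=0, Y=2, X=1) weight 1/112
  (W=3, Z=0, Y=2, X=2) weight 1/112
  (W=3, Z=0, Y=2, X=3) weight 1/112
  (W=3, Z=1, Y=1, X=0) weight 1/84
  (W=3, Z=1, Y=1, X=1) weight 1/84
  (W=3, Z=1, Y=1, X=2) weight 1/84
  (W=3, Z=1, Y=1, X=3) weight 1/84
Group by Y:
  weight(Y=1) = 1/21
  weight(Y=2) = 1/28
Total weight = 1/21 + 1/28 = 1/12
P(Y=1 | obs) = 1/21 / 1/12 = 4/7
P(Y=2 | obs) = 1/28 / 1/12 = 3/7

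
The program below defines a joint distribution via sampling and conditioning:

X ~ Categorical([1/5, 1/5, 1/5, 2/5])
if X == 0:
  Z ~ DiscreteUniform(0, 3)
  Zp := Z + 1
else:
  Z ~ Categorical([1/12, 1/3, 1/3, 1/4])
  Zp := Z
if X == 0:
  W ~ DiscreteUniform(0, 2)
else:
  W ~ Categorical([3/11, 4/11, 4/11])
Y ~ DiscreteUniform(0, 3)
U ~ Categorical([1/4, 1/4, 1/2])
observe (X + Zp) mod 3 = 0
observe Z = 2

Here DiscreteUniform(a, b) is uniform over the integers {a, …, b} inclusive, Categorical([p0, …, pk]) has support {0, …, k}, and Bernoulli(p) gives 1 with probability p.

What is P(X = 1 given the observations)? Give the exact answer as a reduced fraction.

P(X = 1 | obs) = 4/7

Enumerate traces; 72 have nonzero weight after conditioning:
  (X=0, Z=2, W=0, Y=0, U=0) weight 1/960
  (X=0, Z=2, W=0, Y=0, U=1) weight 1/960
  (X=0, Z=2, W=0, Y=0, U=2) weight 1/480
  (X=0, Z=2, W=0, Y=1, U=0) weight 1/960
  (X=0, Z=2, W=0, Y=1, U=1) weight 1/960
  (X=0, Z=2, W=0, Y=1, U=2) weight 1/480
  (X=0, Z=2, W=0, Y=2, U=0) weight 1/960
  (X=0, Z=2, W=0, Y=2, U=1) weight 1/960
  (X=1, Z=2, W=0, Y=0, U=0) weight 1/880
  … 63 more
Group by X:
  weight(X=0) = 1/20
  weight(X=1) = 1/15
Total weight = 1/20 + 1/15 = 7/60
P(X=0 | obs) = 1/20 / 7/60 = 3/7
P(X=1 | obs) = 1/15 / 7/60 = 4/7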